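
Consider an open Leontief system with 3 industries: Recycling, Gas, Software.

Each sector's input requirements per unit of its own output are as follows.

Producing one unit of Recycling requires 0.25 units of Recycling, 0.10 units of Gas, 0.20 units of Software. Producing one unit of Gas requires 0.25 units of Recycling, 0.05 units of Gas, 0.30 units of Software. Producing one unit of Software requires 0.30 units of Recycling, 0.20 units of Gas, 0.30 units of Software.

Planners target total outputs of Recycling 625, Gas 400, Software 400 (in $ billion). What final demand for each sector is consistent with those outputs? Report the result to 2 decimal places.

I − A =
  [   0.75    -0.25    -0.30]
  [  -0.10     0.95    -0.20]
  [  -0.20    -0.30     0.70]
d = (I − A) x:
  d_R = (+0.75)·625 + (-0.25)·400 + (-0.30)·400 = 248.75
  d_G = (-0.10)·625 + (+0.95)·400 + (-0.20)·400 = 237.50
  d_S = (-0.20)·625 + (-0.30)·400 + (+0.70)·400 = 35.00

d_R = 248.75, d_G = 237.50, d_S = 35.00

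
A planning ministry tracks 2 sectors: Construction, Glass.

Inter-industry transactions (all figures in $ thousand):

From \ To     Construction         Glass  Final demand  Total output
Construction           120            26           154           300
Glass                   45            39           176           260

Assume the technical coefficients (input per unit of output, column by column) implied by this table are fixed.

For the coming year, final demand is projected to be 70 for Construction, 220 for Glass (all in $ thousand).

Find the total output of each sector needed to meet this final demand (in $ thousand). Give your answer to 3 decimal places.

Technical coefficients a_ij = z_ij / X_j:
  a_CC = 120/300 = 0.40, a_GC = 45/300 = 0.15
  a_CG = 26/260 = 0.10, a_GG = 39/260 = 0.15
I − A =
  [   0.60    -0.10]
  [  -0.15     0.85]
det(I−A) = (0.60)(0.85) − (-0.10)(-0.15) = 0.4950
adj(I−A) = [[0.85, 0.10], [0.15, 0.60]]
(I − A)⁻¹ = adj(I−A) / det(I−A) ≈
  [   1.7172     0.2020]
  [   0.3030     1.2121]
x = (I − A)⁻¹ d = adj(I−A)·d / det(I−A), with det(I−A) = 0.4950:
  x_C = (0.85·70 + 0.10·220) / 0.4950 = 81.50 / 0.4950 ≈ 164.646
  x_G = (0.15·70 + 0.60·220) / 0.4950 = 142.50 / 0.4950 ≈ 287.879

x_C = 164.646, x_G = 287.879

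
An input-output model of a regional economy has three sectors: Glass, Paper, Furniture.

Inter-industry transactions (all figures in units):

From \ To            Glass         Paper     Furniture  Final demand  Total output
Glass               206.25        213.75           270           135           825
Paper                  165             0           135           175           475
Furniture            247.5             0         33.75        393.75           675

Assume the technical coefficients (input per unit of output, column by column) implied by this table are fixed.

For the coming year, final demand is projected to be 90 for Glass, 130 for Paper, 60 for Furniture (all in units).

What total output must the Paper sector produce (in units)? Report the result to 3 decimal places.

Technical coefficients a_ij = z_ij / X_j:
  a_GG = 206.25/825 = 0.25, a_PG = 165/825 = 0.20, a_FG = 247.5/825 = 0.30
  a_GP = 213.75/475 = 0.45, a_PP = 0/475 = 0.00, a_FP = 0/475 = 0.00
  a_GF = 270/675 = 0.40, a_PF = 135/675 = 0.20, a_FF = 33.75/675 = 0.05
I − A =
  [   0.75    -0.45    -0.40]
  [  -0.20     1.00    -0.20]
  [  -0.30     0.00     0.95]
Cofactors of I−A, C_ij = (−1)^(i+j)·(minor ij) (rows/columns in the sector order above):
  C_11 = (1.00)(0.95) − (-0.20)(0.00) = 0.9500
  C_12 = −[(-0.20)(0.95) − (-0.20)(-0.30)] = 0.2500
  C_13 = (-0.20)(0.00) − (1.00)(-0.30) = 0.3000
  C_21 = −[(-0.45)(0.95) − (-0.40)(0.00)] = 0.4275
  C_22 = (0.75)(0.95) − (-0.40)(-0.30) = 0.5925
  C_23 = −[(0.75)(0.00) − (-0.45)(-0.30)] = 0.1350
  C_31 = (-0.45)(-0.20) − (-0.40)(1.00) = 0.4900
  C_32 = −[(0.75)(-0.20) − (-0.40)(-0.20)] = 0.2300
  C_33 = (0.75)(1.00) − (-0.45)(-0.20) = 0.6600
det(I−A) = Σ_j (I−A)_1j·C_1j = (0.75)(0.9500) + (-0.45)(0.2500) + (-0.40)(0.3000) = 0.4800
adj(I−A) = Cᵀ =
  [ 0.9500   0.4275   0.4900]
  [ 0.2500   0.5925   0.2300]
  [ 0.3000   0.1350   0.6600]
(I − A)⁻¹ = adj(I−A) / det(I−A) ≈
  [   1.9792     0.8906     1.0208]
  [   0.5208     1.2344     0.4792]
  [   0.6250     0.2813     1.3750]
x = (I − A)⁻¹ d = adj(I−A)·d / det(I−A), with det(I−A) = 0.4800:
  x_G = (0.9500·90 + 0.4275·130 + 0.4900·60) / 0.4800 = 170.475 / 0.4800 ≈ 355.156
  x_P = (0.2500·90 + 0.5925·130 + 0.2300·60) / 0.4800 = 113.325 / 0.4800 ≈ 236.094
  x_F = (0.3000·90 + 0.1350·130 + 0.6600·60) / 0.4800 = 84.15 / 0.4800 ≈ 175.313

x_P = 236.094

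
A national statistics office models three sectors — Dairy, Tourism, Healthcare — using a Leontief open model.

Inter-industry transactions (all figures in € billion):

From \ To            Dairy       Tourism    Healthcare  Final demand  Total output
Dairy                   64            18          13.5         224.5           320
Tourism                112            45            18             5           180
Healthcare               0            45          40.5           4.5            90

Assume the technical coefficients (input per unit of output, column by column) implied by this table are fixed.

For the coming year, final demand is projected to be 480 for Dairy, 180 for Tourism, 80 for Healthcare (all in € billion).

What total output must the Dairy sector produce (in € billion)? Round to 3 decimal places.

Technical coefficients a_ij = z_ij / X_j:
  a_11 = 64/320 = 0.20, a_21 = 112/320 = 0.35, a_31 = 0/320 = 0.00
  a_12 = 18/180 = 0.10, a_22 = 45/180 = 0.25, a_32 = 45/180 = 0.25
  a_13 = 13.5/90 = 0.15, a_23 = 18/90 = 0.20, a_33 = 40.5/90 = 0.45
I − A =
  [   0.80    -0.10    -0.15]
  [  -0.35     0.75    -0.20]
  [   0.00    -0.25     0.55]
Cofactors of I−A, C_ij = (−1)^(i+j)·(minor ij) (rows/columns in the sector order above):
  C_11 = (0.75)(0.55) − (-0.20)(-0.25) = 0.3625
  C_12 = −[(-0.35)(0.55) − (-0.20)(0.00)] = 0.1925
  C_13 = (-0.35)(-0.25) − (0.75)(0.00) = 0.0875
  C_21 = −[(-0.10)(0.55) − (-0.15)(-0.25)] = 0.0925
  C_22 = (0.80)(0.55) − (-0.15)(0.00) = 0.4400
  C_23 = −[(0.80)(-0.25) − (-0.10)(0.00)] = 0.2000
  C_31 = (-0.10)(-0.20) − (-0.15)(0.75) = 0.1325
  C_32 = −[(0.80)(-0.20) − (-0.15)(-0.35)] = 0.2125
  C_33 = (0.80)(0.75) − (-0.10)(-0.35) = 0.5650
det(I−A) = Σ_j (I−A)_1j·C_1j = (0.80)(0.3625) + (-0.10)(0.1925) + (-0.15)(0.0875) = 0.257625
adj(I−A) = Cᵀ =
  [ 0.3625   0.0925   0.1325]
  [ 0.1925   0.4400   0.2125]
  [ 0.0875   0.2000   0.5650]
(I − A)⁻¹ = adj(I−A) / det(I−A) ≈
  [   1.4071     0.3590     0.5143]
  [   0.7472     1.7079     0.8248]
  [   0.3396     0.7763     2.1931]
x = (I − A)⁻¹ d = adj(I−A)·d / det(I−A), with det(I−A) = 0.257625:
  x_1 = (0.3625·480 + 0.0925·180 + 0.1325·80) / 0.257625 = 201.25 / 0.257625 ≈ 781.174
  x_2 = (0.1925·480 + 0.4400·180 + 0.2125·80) / 0.257625 = 188.60 / 0.257625 ≈ 732.072
  x_3 = (0.0875·480 + 0.2000·180 + 0.5650·80) / 0.257625 = 123.20 / 0.257625 ≈ 478.214

x_1 = 781.174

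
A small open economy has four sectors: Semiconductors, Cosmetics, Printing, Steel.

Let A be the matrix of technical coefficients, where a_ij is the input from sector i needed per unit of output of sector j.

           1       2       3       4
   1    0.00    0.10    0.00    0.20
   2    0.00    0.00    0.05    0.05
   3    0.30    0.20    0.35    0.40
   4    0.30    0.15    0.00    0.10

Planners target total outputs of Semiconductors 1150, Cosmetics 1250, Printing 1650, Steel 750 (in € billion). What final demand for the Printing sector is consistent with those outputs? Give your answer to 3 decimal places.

d_3 = 177.500

I − A =
  [   1.00    -0.10     0.00    -0.20]
  [   0.00     1.00    -0.05    -0.05]
  [  -0.30    -0.20     0.65    -0.40]
  [  -0.30    -0.15     0.00     0.90]
d = (I − A) x:
  d_1 = (+1.00)·1150 + (-0.10)·1250 + (+0.00)·1650 + (-0.20)·750 = 875.000
  d_2 = (+0.00)·1150 + (+1.00)·1250 + (-0.05)·1650 + (-0.05)·750 = 1130.000
  d_3 = (-0.30)·1150 + (-0.20)·1250 + (+0.65)·1650 + (-0.40)·750 = 177.500
  d_4 = (-0.30)·1150 + (-0.15)·1250 + (+0.00)·1650 + (+0.90)·750 = 142.500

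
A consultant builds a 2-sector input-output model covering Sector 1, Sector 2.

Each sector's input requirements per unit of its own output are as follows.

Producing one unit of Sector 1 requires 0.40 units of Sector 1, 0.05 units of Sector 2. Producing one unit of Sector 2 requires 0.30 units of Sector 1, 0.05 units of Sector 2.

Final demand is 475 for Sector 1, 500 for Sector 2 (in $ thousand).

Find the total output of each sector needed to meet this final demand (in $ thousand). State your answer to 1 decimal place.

I − A =
  [   0.60    -0.30]
  [  -0.05     0.95]
det(I−A) = (0.60)(0.95) − (-0.30)(-0.05) = 0.5550
adj(I−A) = [[0.95, 0.30], [0.05, 0.60]]
(I − A)⁻¹ = adj(I−A) / det(I−A) ≈
  [   1.7117     0.5405]
  [   0.0901     1.0811]
x = (I − A)⁻¹ d = adj(I−A)·d / det(I−A), with det(I−A) = 0.5550:
  x_1 = (0.95·475 + 0.30·500) / 0.5550 = 601.25 / 0.5550 ≈ 1083.3
  x_2 = (0.05·475 + 0.60·500) / 0.5550 = 323.75 / 0.5550 ≈ 583.3

x_1 = 1083.3, x_2 = 583.3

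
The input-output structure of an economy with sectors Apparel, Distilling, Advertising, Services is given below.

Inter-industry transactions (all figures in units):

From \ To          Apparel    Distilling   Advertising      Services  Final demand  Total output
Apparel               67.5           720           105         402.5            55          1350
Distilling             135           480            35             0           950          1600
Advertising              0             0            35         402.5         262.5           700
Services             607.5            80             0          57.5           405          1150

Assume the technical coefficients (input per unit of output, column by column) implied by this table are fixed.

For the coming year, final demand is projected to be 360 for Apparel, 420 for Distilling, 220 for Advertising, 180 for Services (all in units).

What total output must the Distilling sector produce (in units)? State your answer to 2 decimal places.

Technical coefficients a_ij = z_ij / X_j:
  a_11 = 67.5/1350 = 0.05, a_21 = 135/1350 = 0.10, a_31 = 0/1350 = 0.00, a_41 = 607.5/1350 = 0.45
  a_12 = 720/1600 = 0.45, a_22 = 480/1600 = 0.30, a_32 = 0/1600 = 0.00, a_42 = 80/1600 = 0.05
  a_13 = 105/700 = 0.15, a_23 = 35/700 = 0.05, a_33 = 35/700 = 0.05, a_43 = 0/700 = 0.00
  a_14 = 402.5/1150 = 0.35, a_24 = 0/1150 = 0.00, a_34 = 402.5/1150 = 0.35, a_44 = 57.5/1150 = 0.05
I − A =
  [   0.95    -0.45    -0.15    -0.35]
  [  -0.10     0.70    -0.05     0.00]
  [   0.00     0.00     0.95    -0.35]
  [  -0.45    -0.05     0.00     0.95]
Compute the cofactors C_ij = (−1)^(i+j)·(3×3 minor ij) of I−A; the adjugate is their transpose:
adj(I−A) = Cᵀ =
  [ 0.630875   0.425375   0.122000   0.277375]
  [ 0.098125   0.684125   0.051500   0.055125]
  [ 0.112000   0.087500   0.477000   0.217000]
  [ 0.304000   0.237500   0.060500   0.589000]
det(I−A) = Σ_j (I−A)_1j·C_1j = (0.95)(0.630875) + (-0.45)(0.098125) + (-0.15)(0.112000) + (-0.35)(0.304000) = 0.431975
(I − A)⁻¹ = adj(I−A) / det(I−A) ≈
  [   1.4604     0.9847     0.2824     0.6421]
  [   0.2272     1.5837     0.1192     0.1276]
  [   0.2593     0.2026     1.1042     0.5023]
  [   0.7037     0.5498     0.1401     1.3635]
x = (I − A)⁻¹ d = adj(I−A)·d / det(I−A), with det(I−A) = 0.431975:
  x_1 = (0.630875·360 + 0.425375·420 + 0.122000·220 + 0.277375·180) / 0.431975 = 482.54 / 0.431975 ≈ 1117.06
  x_2 = (0.098125·360 + 0.684125·420 + 0.051500·220 + 0.055125·180) / 0.431975 = 343.91 / 0.431975 ≈ 796.13
  x_3 = (0.112000·360 + 0.087500·420 + 0.477000·220 + 0.217000·180) / 0.431975 = 221.07 / 0.431975 ≈ 511.77
  x_4 = (0.304000·360 + 0.237500·420 + 0.060500·220 + 0.589000·180) / 0.431975 = 328.52 / 0.431975 ≈ 760.51

x_2 = 796.13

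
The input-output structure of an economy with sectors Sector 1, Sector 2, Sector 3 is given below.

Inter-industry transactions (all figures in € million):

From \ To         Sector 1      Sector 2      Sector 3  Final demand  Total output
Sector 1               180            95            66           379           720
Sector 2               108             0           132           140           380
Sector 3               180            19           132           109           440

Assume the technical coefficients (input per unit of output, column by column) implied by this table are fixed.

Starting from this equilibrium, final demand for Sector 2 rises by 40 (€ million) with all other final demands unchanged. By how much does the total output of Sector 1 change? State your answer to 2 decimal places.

Δx_1 = 16.97

Technical coefficients a_ij = z_ij / X_j:
  a_11 = 180/720 = 0.25, a_21 = 108/720 = 0.15, a_31 = 180/720 = 0.25
  a_12 = 95/380 = 0.25, a_22 = 0/380 = 0.00, a_32 = 19/380 = 0.05
  a_13 = 66/440 = 0.15, a_23 = 132/440 = 0.30, a_33 = 132/440 = 0.30
I − A =
  [   0.75    -0.25    -0.15]
  [  -0.15     1.00    -0.30]
  [  -0.25    -0.05     0.70]
Cofactors of I−A, C_ij = (−1)^(i+j)·(minor ij) (rows/columns in the sector order above):
  C_11 = (1.00)(0.70) − (-0.30)(-0.05) = 0.6850
  C_12 = −[(-0.15)(0.70) − (-0.30)(-0.25)] = 0.1800
  C_13 = (-0.15)(-0.05) − (1.00)(-0.25) = 0.2575
  C_21 = −[(-0.25)(0.70) − (-0.15)(-0.05)] = 0.1825
  C_22 = (0.75)(0.70) − (-0.15)(-0.25) = 0.4875
  C_23 = −[(0.75)(-0.05) − (-0.25)(-0.25)] = 0.1000
  C_31 = (-0.25)(-0.30) − (-0.15)(1.00) = 0.2250
  C_32 = −[(0.75)(-0.30) − (-0.15)(-0.15)] = 0.2475
  C_33 = (0.75)(1.00) − (-0.25)(-0.15) = 0.7125
det(I−A) = Σ_j (I−A)_1j·C_1j = (0.75)(0.6850) + (-0.25)(0.1800) + (-0.15)(0.2575) = 0.430125
adj(I−A) = Cᵀ =
  [ 0.6850   0.1825   0.2250]
  [ 0.1800   0.4875   0.2475]
  [ 0.2575   0.1000   0.7125]
(I − A)⁻¹ = adj(I−A) / det(I−A) ≈
  [   1.5926     0.4243     0.5231]
  [   0.4185     1.1334     0.5754]
  [   0.5987     0.2325     1.6565]
Δx = (I − A)⁻¹ Δd with Δd having +40 in the Sector 2 component and 0 elsewhere.
So Δx_1 = L_12 · (+40), where L_12 = adj(I−A)_12 / det(I−A) = 0.1825 / 0.430125.
Δx_1 = 0.1825 × (+40) / 0.430125 = 7.30 / 0.430125 ≈ 16.97.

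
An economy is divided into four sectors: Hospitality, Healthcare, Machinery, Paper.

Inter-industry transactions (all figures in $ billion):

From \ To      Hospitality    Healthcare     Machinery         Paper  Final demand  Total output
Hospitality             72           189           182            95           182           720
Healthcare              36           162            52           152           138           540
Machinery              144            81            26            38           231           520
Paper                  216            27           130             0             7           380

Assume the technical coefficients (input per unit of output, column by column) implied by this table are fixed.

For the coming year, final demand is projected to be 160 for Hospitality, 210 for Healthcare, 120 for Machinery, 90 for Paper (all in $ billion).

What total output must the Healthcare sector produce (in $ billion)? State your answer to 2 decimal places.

x_2 = 673.31

Technical coefficients a_ij = z_ij / X_j:
  a_11 = 72/720 = 0.10, a_21 = 36/720 = 0.05, a_31 = 144/720 = 0.20, a_41 = 216/720 = 0.30
  a_12 = 189/540 = 0.35, a_22 = 162/540 = 0.30, a_32 = 81/540 = 0.15, a_42 = 27/540 = 0.05
  a_13 = 182/520 = 0.35, a_23 = 52/520 = 0.10, a_33 = 26/520 = 0.05, a_43 = 130/520 = 0.25
  a_14 = 95/380 = 0.25, a_24 = 152/380 = 0.40, a_34 = 38/380 = 0.10, a_44 = 0/380 = 0.00
I − A =
  [   0.90    -0.35    -0.35    -0.25]
  [  -0.05     0.70    -0.10    -0.40]
  [  -0.20    -0.15     0.95    -0.10]
  [  -0.30    -0.05    -0.25     1.00]
Compute the cofactors C_ij = (−1)^(i+j)·(3×3 minor ij) of I−A; the adjugate is their transpose:
adj(I−A) = Cᵀ =
  [ 0.598000   0.399250   0.353000   0.344500]
  [ 0.203250   0.668250   0.235125   0.341625]
  [ 0.182750   0.211250   0.499375   0.180125]
  [ 0.235250   0.206000   0.242500   0.509750]
det(I−A) = Σ_j (I−A)_1j·C_1j = (0.90)(0.598000) + (-0.35)(0.203250) + (-0.35)(0.182750) + (-0.25)(0.235250) = 0.3442875
(I − A)⁻¹ = adj(I−A) / det(I−A) ≈
  [   1.7369     1.1596     1.0253     1.0006]
  [   0.5903     1.9410     0.6829     0.9923]
  [   0.5308     0.6136     1.4505     0.5232]
  [   0.6833     0.5983     0.7044     1.4806]
x = (I − A)⁻¹ d = adj(I−A)·d / det(I−A), with det(I−A) = 0.3442875:
  x_1 = (0.598000·160 + 0.399250·210 + 0.353000·120 + 0.344500·90) / 0.3442875 = 252.8875 / 0.3442875 ≈ 734.52
  x_2 = (0.203250·160 + 0.668250·210 + 0.235125·120 + 0.341625·90) / 0.3442875 = 231.81375 / 0.3442875 ≈ 673.31
  x_3 = (0.182750·160 + 0.211250·210 + 0.499375·120 + 0.180125·90) / 0.3442875 = 149.73875 / 0.3442875 ≈ 434.92
  x_4 = (0.235250·160 + 0.206000·210 + 0.242500·120 + 0.509750·90) / 0.3442875 = 155.8775 / 0.3442875 ≈ 452.75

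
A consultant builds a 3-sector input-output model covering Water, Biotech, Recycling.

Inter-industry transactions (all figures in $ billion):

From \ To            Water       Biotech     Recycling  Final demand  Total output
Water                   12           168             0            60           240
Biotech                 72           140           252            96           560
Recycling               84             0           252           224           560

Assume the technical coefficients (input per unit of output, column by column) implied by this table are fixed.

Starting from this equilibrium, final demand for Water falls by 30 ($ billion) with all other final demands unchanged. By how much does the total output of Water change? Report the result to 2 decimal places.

Δx_1 = -41.93

Technical coefficients a_ij = z_ij / X_j:
  a_11 = 12/240 = 0.05, a_21 = 72/240 = 0.30, a_31 = 84/240 = 0.35
  a_12 = 168/560 = 0.30, a_22 = 140/560 = 0.25, a_32 = 0/560 = 0.00
  a_13 = 0/560 = 0.00, a_23 = 252/560 = 0.45, a_33 = 252/560 = 0.45
I − A =
  [   0.95    -0.30     0.00]
  [  -0.30     0.75    -0.45]
  [  -0.35     0.00     0.55]
Cofactors of I−A, C_ij = (−1)^(i+j)·(minor ij) (rows/columns in the sector order above):
  C_11 = (0.75)(0.55) − (-0.45)(0.00) = 0.4125
  C_12 = −[(-0.30)(0.55) − (-0.45)(-0.35)] = 0.3225
  C_13 = (-0.30)(0.00) − (0.75)(-0.35) = 0.2625
  C_21 = −[(-0.30)(0.55) − (0.00)(0.00)] = 0.1650
  C_22 = (0.95)(0.55) − (0.00)(-0.35) = 0.5225
  C_23 = −[(0.95)(0.00) − (-0.30)(-0.35)] = 0.1050
  C_31 = (-0.30)(-0.45) − (0.00)(0.75) = 0.1350
  C_32 = −[(0.95)(-0.45) − (0.00)(-0.30)] = 0.4275
  C_33 = (0.95)(0.75) − (-0.30)(-0.30) = 0.6225
det(I−A) = Σ_j (I−A)_1j·C_1j = (0.95)(0.4125) + (-0.30)(0.3225) + (0.00)(0.2625) = 0.295125
adj(I−A) = Cᵀ =
  [ 0.4125   0.1650   0.1350]
  [ 0.3225   0.5225   0.4275]
  [ 0.2625   0.1050   0.6225]
(I − A)⁻¹ = adj(I−A) / det(I−A) ≈
  [   1.3977     0.5591     0.4574]
  [   1.0928     1.7704     1.4485]
  [   0.8895     0.3558     2.1093]
Δx = (I − A)⁻¹ Δd with Δd having -30 in the Water component and 0 elsewhere.
So Δx_1 = L_11 · (-30), where L_11 = adj(I−A)_11 / det(I−A) = 0.4125 / 0.295125.
Δx_1 = 0.4125 × (-30) / 0.295125 = -12.375 / 0.295125 ≈ -41.93.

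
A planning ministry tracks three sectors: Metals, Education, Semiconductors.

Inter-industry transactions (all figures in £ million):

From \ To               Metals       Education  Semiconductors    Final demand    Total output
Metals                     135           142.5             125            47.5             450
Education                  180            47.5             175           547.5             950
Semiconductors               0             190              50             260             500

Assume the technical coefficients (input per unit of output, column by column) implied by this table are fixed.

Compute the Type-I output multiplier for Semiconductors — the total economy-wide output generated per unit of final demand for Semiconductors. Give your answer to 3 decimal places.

Technical coefficients a_ij = z_ij / X_j:
  a_11 = 135/450 = 0.30, a_21 = 180/450 = 0.40, a_31 = 0/450 = 0.00
  a_12 = 142.5/950 = 0.15, a_22 = 47.5/950 = 0.05, a_32 = 190/950 = 0.20
  a_13 = 125/500 = 0.25, a_23 = 175/500 = 0.35, a_33 = 50/500 = 0.10
I − A =
  [   0.70    -0.15    -0.25]
  [  -0.40     0.95    -0.35]
  [   0.00    -0.20     0.90]
Cofactors of I−A, C_ij = (−1)^(i+j)·(minor ij) (rows/columns in the sector order above):
  C_11 = (0.95)(0.90) − (-0.35)(-0.20) = 0.7850
  C_12 = −[(-0.40)(0.90) − (-0.35)(0.00)] = 0.3600
  C_13 = (-0.40)(-0.20) − (0.95)(0.00) = 0.0800
  C_21 = −[(-0.15)(0.90) − (-0.25)(-0.20)] = 0.1850
  C_22 = (0.70)(0.90) − (-0.25)(0.00) = 0.6300
  C_23 = −[(0.70)(-0.20) − (-0.15)(0.00)] = 0.1400
  C_31 = (-0.15)(-0.35) − (-0.25)(0.95) = 0.2900
  C_32 = −[(0.70)(-0.35) − (-0.25)(-0.40)] = 0.3450
  C_33 = (0.70)(0.95) − (-0.15)(-0.40) = 0.6050
det(I−A) = Σ_j (I−A)_1j·C_1j = (0.70)(0.7850) + (-0.15)(0.3600) + (-0.25)(0.0800) = 0.4755
adj(I−A) = Cᵀ =
  [ 0.7850   0.1850   0.2900]
  [ 0.3600   0.6300   0.3450]
  [ 0.0800   0.1400   0.6050]
(I − A)⁻¹ = adj(I−A) / det(I−A) ≈
  [   1.6509     0.3891     0.6099]
  [   0.7571     1.3249     0.7256]
  [   0.1682     0.2944     1.2723]
The output multiplier for sector j is the column-j sum of the Leontief inverse (I − A)⁻¹ = adj(I−A) / det(I−A).
Column 3 of adj(I−A): (0.2900, 0.3450, 0.6050); det(I−A) = 0.4755.
m_3 = (0.2900 + 0.3450 + 0.6050) / 0.4755 = 1.24 / 0.4755 ≈ 2.608.

m_3 = 2.608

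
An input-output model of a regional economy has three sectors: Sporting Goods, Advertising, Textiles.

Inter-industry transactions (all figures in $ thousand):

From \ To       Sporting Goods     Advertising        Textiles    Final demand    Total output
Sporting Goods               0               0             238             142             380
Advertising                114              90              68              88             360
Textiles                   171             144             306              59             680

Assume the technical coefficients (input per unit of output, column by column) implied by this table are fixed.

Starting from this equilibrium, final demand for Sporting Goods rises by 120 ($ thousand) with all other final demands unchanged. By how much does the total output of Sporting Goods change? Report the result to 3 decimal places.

Δx_S = 210.477

Technical coefficients a_ij = z_ij / X_j:
  a_SS = 0/380 = 0.00, a_AS = 114/380 = 0.30, a_TS = 171/380 = 0.45
  a_SA = 0/360 = 0.00, a_AA = 90/360 = 0.25, a_TA = 144/360 = 0.40
  a_ST = 238/680 = 0.35, a_AT = 68/680 = 0.10, a_TT = 306/680 = 0.45
I − A =
  [   1.00     0.00    -0.35]
  [  -0.30     0.75    -0.10]
  [  -0.45    -0.40     0.55]
Cofactors of I−A, C_ij = (−1)^(i+j)·(minor ij) (rows/columns in the sector order above):
  C_11 = (0.75)(0.55) − (-0.10)(-0.40) = 0.3725
  C_12 = −[(-0.30)(0.55) − (-0.10)(-0.45)] = 0.2100
  C_13 = (-0.30)(-0.40) − (0.75)(-0.45) = 0.4575
  C_21 = −[(0.00)(0.55) − (-0.35)(-0.40)] = 0.1400
  C_22 = (1.00)(0.55) − (-0.35)(-0.45) = 0.3925
  C_23 = −[(1.00)(-0.40) − (0.00)(-0.45)] = 0.4000
  C_31 = (0.00)(-0.10) − (-0.35)(0.75) = 0.2625
  C_32 = −[(1.00)(-0.10) − (-0.35)(-0.30)] = 0.2050
  C_33 = (1.00)(0.75) − (0.00)(-0.30) = 0.7500
det(I−A) = Σ_j (I−A)_1j·C_1j = (1.00)(0.3725) + (0.00)(0.2100) + (-0.35)(0.4575) = 0.212375
adj(I−A) = Cᵀ =
  [ 0.3725   0.1400   0.2625]
  [ 0.2100   0.3925   0.2050]
  [ 0.4575   0.4000   0.7500]
(I − A)⁻¹ = adj(I−A) / det(I−A) ≈
  [   1.7540     0.6592     1.2360]
  [   0.9888     1.8481     0.9653]
  [   2.1542     1.8835     3.5315]
Δx = (I − A)⁻¹ Δd with Δd having +120 in the Sporting Goods component and 0 elsewhere.
So Δx_S = L_SS · (+120), where L_SS = adj(I−A)_SS / det(I−A) = 0.3725 / 0.212375.
Δx_S = 0.3725 × (+120) / 0.212375 = 44.70 / 0.212375 ≈ 210.477.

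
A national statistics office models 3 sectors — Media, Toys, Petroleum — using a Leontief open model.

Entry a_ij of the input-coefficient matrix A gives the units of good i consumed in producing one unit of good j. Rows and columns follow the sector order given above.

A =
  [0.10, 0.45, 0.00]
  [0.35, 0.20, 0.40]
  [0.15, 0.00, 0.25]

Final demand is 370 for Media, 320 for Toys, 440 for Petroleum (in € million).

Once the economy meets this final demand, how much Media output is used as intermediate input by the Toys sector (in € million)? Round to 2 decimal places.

I − A =
  [   0.90    -0.45     0.00]
  [  -0.35     0.80    -0.40]
  [  -0.15     0.00     0.75]
Cofactors of I−A, C_ij = (−1)^(i+j)·(minor ij) (rows/columns in the sector order above):
  C_11 = (0.80)(0.75) − (-0.40)(0.00) = 0.6000
  C_12 = −[(-0.35)(0.75) − (-0.40)(-0.15)] = 0.3225
  C_13 = (-0.35)(0.00) − (0.80)(-0.15) = 0.1200
  C_21 = −[(-0.45)(0.75) − (0.00)(0.00)] = 0.3375
  C_22 = (0.90)(0.75) − (0.00)(-0.15) = 0.6750
  C_23 = −[(0.90)(0.00) − (-0.45)(-0.15)] = 0.0675
  C_31 = (-0.45)(-0.40) − (0.00)(0.80) = 0.1800
  C_32 = −[(0.90)(-0.40) − (0.00)(-0.35)] = 0.3600
  C_33 = (0.90)(0.80) − (-0.45)(-0.35) = 0.5625
det(I−A) = Σ_j (I−A)_1j·C_1j = (0.90)(0.6000) + (-0.45)(0.3225) + (0.00)(0.1200) = 0.394875
adj(I−A) = Cᵀ =
  [ 0.6000   0.3375   0.1800]
  [ 0.3225   0.6750   0.3600]
  [ 0.1200   0.0675   0.5625]
(I − A)⁻¹ = adj(I−A) / det(I−A) ≈
  [   1.5195     0.8547     0.4558]
  [   0.8167     1.7094     0.9117]
  [   0.3039     0.1709     1.4245]
First solve x = (I − A)⁻¹ d = adj(I−A)·d / det(I−A); in particular x_T = (0.3225·370 + 0.6750·320 + 0.3600·440) / 0.394875 = 493.725 / 0.394875 ≈ 1250.3324.
Intermediate flow from M to T: z_MT = a_MT · x_T = 0.45 × 493.725 / 0.394875 = 222.17625 / 0.394875 ≈ 562.65.

z_MT = 562.65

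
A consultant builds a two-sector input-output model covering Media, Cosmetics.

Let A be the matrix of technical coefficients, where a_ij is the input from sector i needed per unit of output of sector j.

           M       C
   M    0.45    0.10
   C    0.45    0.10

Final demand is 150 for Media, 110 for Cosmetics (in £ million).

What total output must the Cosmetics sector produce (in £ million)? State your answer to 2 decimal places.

x_C = 284.44

I − A =
  [   0.55    -0.10]
  [  -0.45     0.90]
det(I−A) = (0.55)(0.90) − (-0.10)(-0.45) = 0.4500
adj(I−A) = [[0.90, 0.10], [0.45, 0.55]]
(I − A)⁻¹ = adj(I−A) / det(I−A) ≈
  [   2.0000     0.2222]
  [   1.0000     1.2222]
x = (I − A)⁻¹ d = adj(I−A)·d / det(I−A), with det(I−A) = 0.4500:
  x_M = (0.90·150 + 0.10·110) / 0.4500 = 146.00 / 0.4500 ≈ 324.44
  x_C = (0.45·150 + 0.55·110) / 0.4500 = 128.00 / 0.4500 ≈ 284.44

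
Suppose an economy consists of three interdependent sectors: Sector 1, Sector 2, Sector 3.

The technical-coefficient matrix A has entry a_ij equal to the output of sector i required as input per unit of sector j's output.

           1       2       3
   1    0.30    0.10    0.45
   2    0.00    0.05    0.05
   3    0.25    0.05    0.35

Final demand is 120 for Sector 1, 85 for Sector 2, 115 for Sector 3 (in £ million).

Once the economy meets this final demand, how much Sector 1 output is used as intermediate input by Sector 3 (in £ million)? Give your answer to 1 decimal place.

z_13 = 153.7

I − A =
  [   0.70    -0.10    -0.45]
  [   0.00     0.95    -0.05]
  [  -0.25    -0.05     0.65]
Cofactors of I−A, C_ij = (−1)^(i+j)·(minor ij) (rows/columns in the sector order above):
  C_11 = (0.95)(0.65) − (-0.05)(-0.05) = 0.6150
  C_12 = −[(0.00)(0.65) − (-0.05)(-0.25)] = 0.0125
  C_13 = (0.00)(-0.05) − (0.95)(-0.25) = 0.2375
  C_21 = −[(-0.10)(0.65) − (-0.45)(-0.05)] = 0.0875
  C_22 = (0.70)(0.65) − (-0.45)(-0.25) = 0.3425
  C_23 = −[(0.70)(-0.05) − (-0.10)(-0.25)] = 0.0600
  C_31 = (-0.10)(-0.05) − (-0.45)(0.95) = 0.4325
  C_32 = −[(0.70)(-0.05) − (-0.45)(0.00)] = 0.0350
  C_33 = (0.70)(0.95) − (-0.10)(0.00) = 0.6650
det(I−A) = Σ_j (I−A)_1j·C_1j = (0.70)(0.6150) + (-0.10)(0.0125) + (-0.45)(0.2375) = 0.322375
adj(I−A) = Cᵀ =
  [ 0.6150   0.0875   0.4325]
  [ 0.0125   0.3425   0.0350]
  [ 0.2375   0.0600   0.6650]
(I − A)⁻¹ = adj(I−A) / det(I−A) ≈
  [   1.9077     0.2714     1.3416]
  [   0.0388     1.0624     0.1086]
  [   0.7367     0.1861     2.0628]
First solve x = (I − A)⁻¹ d = adj(I−A)·d / det(I−A); in particular x_3 = (0.2375·120 + 0.0600·85 + 0.6650·115) / 0.322375 = 110.075 / 0.322375 ≈ 341.450.
Intermediate flow from 1 to 3: z_13 = a_13 · x_3 = 0.45 × 110.075 / 0.322375 = 49.53375 / 0.322375 ≈ 153.7.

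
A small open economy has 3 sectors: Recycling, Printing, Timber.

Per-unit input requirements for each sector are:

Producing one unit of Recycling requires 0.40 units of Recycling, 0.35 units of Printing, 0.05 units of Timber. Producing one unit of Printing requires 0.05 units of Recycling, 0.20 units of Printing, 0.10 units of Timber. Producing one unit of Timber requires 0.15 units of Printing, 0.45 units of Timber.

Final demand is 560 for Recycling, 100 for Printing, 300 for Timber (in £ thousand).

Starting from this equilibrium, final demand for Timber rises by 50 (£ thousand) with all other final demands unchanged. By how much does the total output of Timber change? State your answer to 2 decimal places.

Δx_T = 94.39

I − A =
  [   0.60    -0.05     0.00]
  [  -0.35     0.80    -0.15]
  [  -0.05    -0.10     0.55]
Cofactors of I−A, C_ij = (−1)^(i+j)·(minor ij) (rows/columns in the sector order above):
  C_11 = (0.80)(0.55) − (-0.15)(-0.10) = 0.4250
  C_12 = −[(-0.35)(0.55) − (-0.15)(-0.05)] = 0.2000
  C_13 = (-0.35)(-0.10) − (0.80)(-0.05) = 0.0750
  C_21 = −[(-0.05)(0.55) − (0.00)(-0.10)] = 0.0275
  C_22 = (0.60)(0.55) − (0.00)(-0.05) = 0.3300
  C_23 = −[(0.60)(-0.10) − (-0.05)(-0.05)] = 0.0625
  C_31 = (-0.05)(-0.15) − (0.00)(0.80) = 0.0075
  C_32 = −[(0.60)(-0.15) − (0.00)(-0.35)] = 0.0900
  C_33 = (0.60)(0.80) − (-0.05)(-0.35) = 0.4625
det(I−A) = Σ_j (I−A)_1j·C_1j = (0.60)(0.4250) + (-0.05)(0.2000) + (0.00)(0.0750) = 0.2450
adj(I−A) = Cᵀ =
  [ 0.4250   0.0275   0.0075]
  [ 0.2000   0.3300   0.0900]
  [ 0.0750   0.0625   0.4625]
(I − A)⁻¹ = adj(I−A) / det(I−A) ≈
  [   1.7347     0.1122     0.0306]
  [   0.8163     1.3469     0.3673]
  [   0.3061     0.2551     1.8878]
Δx = (I − A)⁻¹ Δd with Δd having +50 in the Timber component and 0 elsewhere.
So Δx_T = L_TT · (+50), where L_TT = adj(I−A)_TT / det(I−A) = 0.4625 / 0.2450.
Δx_T = 0.4625 × (+50) / 0.2450 = 23.125 / 0.2450 ≈ 94.39.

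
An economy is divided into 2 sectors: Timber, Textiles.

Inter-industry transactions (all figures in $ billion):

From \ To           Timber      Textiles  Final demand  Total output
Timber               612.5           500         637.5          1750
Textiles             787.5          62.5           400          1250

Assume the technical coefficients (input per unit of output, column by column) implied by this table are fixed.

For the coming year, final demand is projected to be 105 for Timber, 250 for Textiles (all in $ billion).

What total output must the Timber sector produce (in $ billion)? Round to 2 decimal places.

Technical coefficients a_ij = z_ij / X_j:
  a_11 = 612.5/1750 = 0.35, a_21 = 787.5/1750 = 0.45
  a_12 = 500/1250 = 0.40, a_22 = 62.5/1250 = 0.05
I − A =
  [   0.65    -0.40]
  [  -0.45     0.95]
det(I−A) = (0.65)(0.95) − (-0.40)(-0.45) = 0.4375
adj(I−A) = [[0.95, 0.40], [0.45, 0.65]]
(I − A)⁻¹ = adj(I−A) / det(I−A) ≈
  [   2.1714     0.9143]
  [   1.0286     1.4857]
x = (I − A)⁻¹ d = adj(I−A)·d / det(I−A), with det(I−A) = 0.4375:
  x_1 = (0.95·105 + 0.40·250) / 0.4375 = 199.75 / 0.4375 ≈ 456.57
  x_2 = (0.45·105 + 0.65·250) / 0.4375 = 209.75 / 0.4375 ≈ 479.43

x_1 = 456.57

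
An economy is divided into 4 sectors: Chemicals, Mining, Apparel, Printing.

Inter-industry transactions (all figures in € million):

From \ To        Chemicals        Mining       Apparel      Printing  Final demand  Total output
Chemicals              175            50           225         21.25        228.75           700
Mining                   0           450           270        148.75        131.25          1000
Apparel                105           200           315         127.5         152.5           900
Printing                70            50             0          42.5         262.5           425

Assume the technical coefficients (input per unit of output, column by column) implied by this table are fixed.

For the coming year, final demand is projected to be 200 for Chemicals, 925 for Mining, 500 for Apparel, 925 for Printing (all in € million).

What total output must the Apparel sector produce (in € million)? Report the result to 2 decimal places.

x_A = 3173.28

Technical coefficients a_ij = z_ij / X_j:
  a_CC = 175/700 = 0.25, a_MC = 0/700 = 0.00, a_AC = 105/700 = 0.15, a_PC = 70/700 = 0.10
  a_CM = 50/1000 = 0.05, a_MM = 450/1000 = 0.45, a_AM = 200/1000 = 0.20, a_PM = 50/1000 = 0.05
  a_CA = 225/900 = 0.25, a_MA = 270/900 = 0.30, a_AA = 315/900 = 0.35, a_PA = 0/900 = 0.00
  a_CP = 21.25/425 = 0.05, a_MP = 148.75/425 = 0.35, a_AP = 127.5/425 = 0.30, a_PP = 42.5/425 = 0.10
I − A =
  [   0.75    -0.05    -0.25    -0.05]
  [   0.00     0.55    -0.30    -0.35]
  [  -0.15    -0.20     0.65    -0.30]
  [  -0.10    -0.05     0.00     0.90]
Compute the cofactors C_ij = (−1)^(i+j)·(3×3 minor ij) of I−A; the adjugate is their transpose:
adj(I−A) = Cᵀ =
  [ 0.251875   0.079625   0.133625   0.089500]
  [ 0.072250   0.394250   0.209750   0.227250]
  [ 0.095125   0.153875   0.353625   0.183000]
  [ 0.032000   0.030750   0.026500   0.200250]
det(I−A) = Σ_j (I−A)_1j·C_1j = (0.75)(0.251875) + (-0.05)(0.072250) + (-0.25)(0.095125) + (-0.05)(0.032000) = 0.1599125
(I − A)⁻¹ = adj(I−A) / det(I−A) ≈
  [   1.5751     0.4979     0.8356     0.5597]
  [   0.4518     2.4654     1.3117     1.4211]
  [   0.5949     0.9622     2.2114     1.1444]
  [   0.2001     0.1923     0.1657     1.2522]
x = (I − A)⁻¹ d = adj(I−A)·d / det(I−A), with det(I−A) = 0.1599125:
  x_C = (0.251875·200 + 0.079625·925 + 0.133625·500 + 0.089500·925) / 0.1599125 = 273.628125 / 0.1599125 ≈ 1711.11
  x_M = (0.072250·200 + 0.394250·925 + 0.209750·500 + 0.227250·925) / 0.1599125 = 694.2125 / 0.1599125 ≈ 4341.20
  x_A = (0.095125·200 + 0.153875·925 + 0.353625·500 + 0.183000·925) / 0.1599125 = 507.446875 / 0.1599125 ≈ 3173.28
  x_P = (0.032000·200 + 0.030750·925 + 0.026500·500 + 0.200250·925) / 0.1599125 = 233.325 / 0.1599125 ≈ 1459.08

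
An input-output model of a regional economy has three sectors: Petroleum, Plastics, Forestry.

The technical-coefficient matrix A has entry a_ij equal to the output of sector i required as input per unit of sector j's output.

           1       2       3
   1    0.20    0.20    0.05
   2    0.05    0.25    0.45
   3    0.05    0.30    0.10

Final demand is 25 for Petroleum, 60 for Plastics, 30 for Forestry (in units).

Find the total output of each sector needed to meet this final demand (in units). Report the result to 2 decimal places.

I − A =
  [   0.80    -0.20    -0.05]
  [  -0.05     0.75    -0.45]
  [  -0.05    -0.30     0.90]
Cofactors of I−A, C_ij = (−1)^(i+j)·(minor ij) (rows/columns in the sector order above):
  C_11 = (0.75)(0.90) − (-0.45)(-0.30) = 0.5400
  C_12 = −[(-0.05)(0.90) − (-0.45)(-0.05)] = 0.0675
  C_13 = (-0.05)(-0.30) − (0.75)(-0.05) = 0.0525
  C_21 = −[(-0.20)(0.90) − (-0.05)(-0.30)] = 0.1950
  C_22 = (0.80)(0.90) − (-0.05)(-0.05) = 0.7175
  C_23 = −[(0.80)(-0.30) − (-0.20)(-0.05)] = 0.2500
  C_31 = (-0.20)(-0.45) − (-0.05)(0.75) = 0.1275
  C_32 = −[(0.80)(-0.45) − (-0.05)(-0.05)] = 0.3625
  C_33 = (0.80)(0.75) − (-0.20)(-0.05) = 0.5900
det(I−A) = Σ_j (I−A)_1j·C_1j = (0.80)(0.5400) + (-0.20)(0.0675) + (-0.05)(0.0525) = 0.415875
adj(I−A) = Cᵀ =
  [ 0.5400   0.1950   0.1275]
  [ 0.0675   0.7175   0.3625]
  [ 0.0525   0.2500   0.5900]
(I − A)⁻¹ = adj(I−A) / det(I−A) ≈
  [   1.2985     0.4689     0.3066]
  [   0.1623     1.7253     0.8717]
  [   0.1262     0.6011     1.4187]
x = (I − A)⁻¹ d = adj(I−A)·d / det(I−A), with det(I−A) = 0.415875:
  x_1 = (0.5400·25 + 0.1950·60 + 0.1275·30) / 0.415875 = 29.025 / 0.415875 ≈ 69.79
  x_2 = (0.0675·25 + 0.7175·60 + 0.3625·30) / 0.415875 = 55.6125 / 0.415875 ≈ 133.72
  x_3 = (0.0525·25 + 0.2500·60 + 0.5900·30) / 0.415875 = 34.0125 / 0.415875 ≈ 81.79

x_1 = 69.79, x_2 = 133.72, x_3 = 81.79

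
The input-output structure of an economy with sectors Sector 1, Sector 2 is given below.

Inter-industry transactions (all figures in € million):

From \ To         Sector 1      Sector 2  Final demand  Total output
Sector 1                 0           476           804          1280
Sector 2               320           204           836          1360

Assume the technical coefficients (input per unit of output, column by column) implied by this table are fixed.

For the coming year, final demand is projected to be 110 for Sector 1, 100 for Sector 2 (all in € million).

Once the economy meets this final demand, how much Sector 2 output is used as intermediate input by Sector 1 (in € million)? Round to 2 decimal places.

z_21 = 42.13

Technical coefficients a_ij = z_ij / X_j:
  a_11 = 0/1280 = 0.00, a_21 = 320/1280 = 0.25
  a_12 = 476/1360 = 0.35, a_22 = 204/1360 = 0.15
I − A =
  [   1.00    -0.35]
  [  -0.25     0.85]
det(I−A) = (1.00)(0.85) − (-0.35)(-0.25) = 0.7625
adj(I−A) = [[0.85, 0.35], [0.25, 1.00]]
(I − A)⁻¹ = adj(I−A) / det(I−A) ≈
  [   1.1148     0.4590]
  [   0.3279     1.3115]
First solve x = (I − A)⁻¹ d = adj(I−A)·d / det(I−A); in particular x_1 = (0.85·110 + 0.35·100) / 0.7625 = 128.50 / 0.7625 ≈ 168.5246.
Intermediate flow from 2 to 1: z_21 = a_21 · x_1 = 0.25 × 128.50 / 0.7625 = 32.125 / 0.7625 ≈ 42.13.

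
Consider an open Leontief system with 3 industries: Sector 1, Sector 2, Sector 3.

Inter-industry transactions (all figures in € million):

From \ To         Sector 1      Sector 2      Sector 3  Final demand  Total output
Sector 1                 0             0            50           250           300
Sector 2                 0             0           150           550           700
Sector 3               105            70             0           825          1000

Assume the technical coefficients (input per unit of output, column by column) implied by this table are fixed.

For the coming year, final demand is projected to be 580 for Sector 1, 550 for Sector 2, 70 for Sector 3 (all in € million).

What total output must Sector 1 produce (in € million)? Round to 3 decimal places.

x_1 = 596.951

Technical coefficients a_ij = z_ij / X_j:
  a_11 = 0/300 = 0.00, a_21 = 0/300 = 0.00, a_31 = 105/300 = 0.35
  a_12 = 0/700 = 0.00, a_22 = 0/700 = 0.00, a_32 = 70/700 = 0.10
  a_13 = 50/1000 = 0.05, a_23 = 150/1000 = 0.15, a_33 = 0/1000 = 0.00
I − A =
  [   1.00     0.00    -0.05]
  [   0.00     1.00    -0.15]
  [  -0.35    -0.10     1.00]
Cofactors of I−A, C_ij = (−1)^(i+j)·(minor ij) (rows/columns in the sector order above):
  C_11 = (1.00)(1.00) − (-0.15)(-0.10) = 0.9850
  C_12 = −[(0.00)(1.00) − (-0.15)(-0.35)] = 0.0525
  C_13 = (0.00)(-0.10) − (1.00)(-0.35) = 0.3500
  C_21 = −[(0.00)(1.00) − (-0.05)(-0.10)] = 0.0050
  C_22 = (1.00)(1.00) − (-0.05)(-0.35) = 0.9825
  C_23 = −[(1.00)(-0.10) − (0.00)(-0.35)] = 0.1000
  C_31 = (0.00)(-0.15) − (-0.05)(1.00) = 0.0500
  C_32 = −[(1.00)(-0.15) − (-0.05)(0.00)] = 0.1500
  C_33 = (1.00)(1.00) − (0.00)(0.00) = 1.0000
det(I−A) = Σ_j (I−A)_1j·C_1j = (1.00)(0.9850) + (0.00)(0.0525) + (-0.05)(0.3500) = 0.9675
adj(I−A) = Cᵀ =
  [ 0.9850   0.0050   0.0500]
  [ 0.0525   0.9825   0.1500]
  [ 0.3500   0.1000   1.0000]
(I − A)⁻¹ = adj(I−A) / det(I−A) ≈
  [   1.0181     0.0052     0.0517]
  [   0.0543     1.0155     0.1550]
  [   0.3618     0.1034     1.0336]
x = (I − A)⁻¹ d = adj(I−A)·d / det(I−A), with det(I−A) = 0.9675:
  x_1 = (0.9850·580 + 0.0050·550 + 0.0500·70) / 0.9675 = 577.55 / 0.9675 ≈ 596.951
  x_2 = (0.0525·580 + 0.9825·550 + 0.1500·70) / 0.9675 = 581.325 / 0.9675 ≈ 600.853
  x_3 = (0.3500·580 + 0.1000·550 + 1.0000·70) / 0.9675 = 328.00 / 0.9675 ≈ 339.018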